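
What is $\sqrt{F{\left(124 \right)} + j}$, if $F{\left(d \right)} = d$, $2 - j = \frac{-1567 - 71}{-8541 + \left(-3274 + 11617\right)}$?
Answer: $\frac{\sqrt{14245}}{11} \approx 10.85$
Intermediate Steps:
$j = - \frac{69}{11}$ ($j = 2 - \frac{-1567 - 71}{-8541 + \left(-3274 + 11617\right)} = 2 - - \frac{1638}{-8541 + 8343} = 2 - - \frac{1638}{-198} = 2 - \left(-1638\right) \left(- \frac{1}{198}\right) = 2 - \frac{91}{11} = - \frac{69}{11} \approx -6.2727$)
$\sqrt{F{\left(124 \right)} + j} = \sqrt{124 - \frac{69}{11}} = \sqrt{\frac{1295}{11}} = \frac{\sqrt{14245}}{11}$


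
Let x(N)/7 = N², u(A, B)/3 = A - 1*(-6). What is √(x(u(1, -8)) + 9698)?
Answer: √12785 ≈ 113.07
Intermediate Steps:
u(A, B) = 18 + 3*A (u(A, B) = 3*(A - 1*(-6)) = 3*(A + 6) = 3*(6 + A) = 18 + 3*A)
x(N) = 7*N²
√(x(u(1, -8)) + 9698) = √(7*(18 + 3*1)² + 9698) = √(7*(18 + 3)² + 9698) = √(7*21² + 9698) = √(7*441 + 9698) = √(3087 + 9698) = √12785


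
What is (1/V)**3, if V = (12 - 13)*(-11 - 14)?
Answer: 1/15625 ≈ 6.4000e-5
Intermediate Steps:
V = 25 (V = -1*(-25) = 25)
(1/V)**3 = (1/25)**3 = 1/15625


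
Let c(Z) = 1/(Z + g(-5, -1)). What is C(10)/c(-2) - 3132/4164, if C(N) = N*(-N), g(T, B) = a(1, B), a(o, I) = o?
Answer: 34439/347 ≈ 99.248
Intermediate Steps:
g(T, B) = 1
c(Z) = 1/(1 + Z) (c(Z) = 1/(Z + 1) = 1/(1 + Z))
C(N) = -N²
C(10)/c(-2) - 3132/4164 = (-1*10²)/(1/(1 - 2)) - 3132/4164 = (-1*100)/(1/(-1)) - 3132*1/4164 = -100/(-1) - 261/347 = -100*(-1) - 261/347 = 100 - 261/347 = 34439/347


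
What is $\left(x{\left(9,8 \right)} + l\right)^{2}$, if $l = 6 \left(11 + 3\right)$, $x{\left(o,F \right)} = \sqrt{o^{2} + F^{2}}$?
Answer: $\left(84 + \sqrt{145}\right)^{2} \approx 9224.0$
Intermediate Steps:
$x{\left(o,F \right)} = \sqrt{F^{2} + o^{2}}$
$l = 84$ ($l = 6 \cdot 14 = 84$)
$\left(x{\left(9,8 \right)} + l\right)^{2} = \left(\sqrt{8^{2} + 9^{2}} + 84\right)^{2} = \left(\sqrt{64 + 81} + 84\right)^{2} = \left(\sqrt{145} + 84\right)^{2} = \left(84 + \sqrt{145}\right)^{2}$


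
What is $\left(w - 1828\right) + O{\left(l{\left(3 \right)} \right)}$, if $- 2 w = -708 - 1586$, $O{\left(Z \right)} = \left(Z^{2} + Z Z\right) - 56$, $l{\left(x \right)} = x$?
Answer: $-719$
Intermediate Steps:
$O{\left(Z \right)} = -56 + 2 Z^{2}$ ($O{\left(Z \right)} = \left(Z^{2} + Z^{2}\right) - 56 = 2 Z^{2} - 56 = -56 + 2 Z^{2}$)
$w = 1147$ ($w = - \frac{-708 - 1586}{2} = \left(- \frac{1}{2}\right) \left(-2294\right) = 1147$)
$\left(w - 1828\right) + O{\left(l{\left(3 \right)} \right)} = \left(1147 - 1828\right) - \left(56 - 2 \cdot 3^{2}\right) = -681 + \left(-56 + 2 \cdot 9\right) = -681 + \left(-56 + 18\right) = -681 - 38 = -719$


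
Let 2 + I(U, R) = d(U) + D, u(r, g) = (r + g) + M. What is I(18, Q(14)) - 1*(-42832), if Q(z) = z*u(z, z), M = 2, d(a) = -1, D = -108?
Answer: 42721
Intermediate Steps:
u(r, g) = 2 + g + r (u(r, g) = (r + g) + 2 = (g + r) + 2 = 2 + g + r)
Q(z) = z*(2 + 2*z) (Q(z) = z*(2 + z + z) = z*(2 + 2*z))
I(U, R) = -111 (I(U, R) = -2 + (-1 - 108) = -2 - 109 = -111)
I(18, Q(14)) - 1*(-42832) = -111 - 1*(-42832) = -111 + 42832 = 42721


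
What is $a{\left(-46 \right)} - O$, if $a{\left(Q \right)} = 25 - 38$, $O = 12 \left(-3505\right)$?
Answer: $42047$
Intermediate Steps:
$O = -42060$
$a{\left(Q \right)} = -13$ ($a{\left(Q \right)} = 25 - 38 = -13$)
$a{\left(-46 \right)} - O = -13 - -42060 = -13 + 42060 = 42047$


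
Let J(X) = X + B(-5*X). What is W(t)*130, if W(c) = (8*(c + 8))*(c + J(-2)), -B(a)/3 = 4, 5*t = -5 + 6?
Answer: -588432/5 ≈ -1.1769e+5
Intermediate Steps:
t = 1/5 (t = (-5 + 6)/5 = (1/5)*1 = 1/5 ≈ 0.20000)
B(a) = -12 (B(a) = -3*4 = -12)
J(X) = -12 + X (J(X) = X - 12 = -12 + X)
W(c) = (-14 + c)*(64 + 8*c) (W(c) = (8*(c + 8))*(c + (-12 - 2)) = (8*(8 + c))*(c - 14) = (64 + 8*c)*(-14 + c) = (-14 + c)*(64 + 8*c))
W(t)*130 = (-896 - 48*1/5 + 8*(1/5)**2)*130 = (-896 - 48/5 + 8*(1/25))*130 = (-896 - 48/5 + 8/25)*130 = -22632/25*130 = -588432/5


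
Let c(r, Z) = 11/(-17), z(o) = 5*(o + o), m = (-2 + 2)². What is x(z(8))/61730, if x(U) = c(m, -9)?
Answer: -11/1049410 ≈ -1.0482e-5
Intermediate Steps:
m = 0 (m = 0² = 0)
z(o) = 10*o (z(o) = 5*(2*o) = 10*o)
c(r, Z) = -11/17 (c(r, Z) = 11*(-1/17) = -11/17)
x(U) = -11/17
x(z(8))/61730 = -11/17/61730 = -11/17*1/61730 = -11/1049410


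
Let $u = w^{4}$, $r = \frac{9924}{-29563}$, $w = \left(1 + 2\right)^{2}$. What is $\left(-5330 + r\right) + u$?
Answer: $\frac{36382129}{29563} \approx 1230.7$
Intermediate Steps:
$w = 9$ ($w = 3^{2} = 9$)
$r = - \frac{9924}{29563}$ ($r = 9924 \left(- \frac{1}{29563}\right) = - \frac{9924}{29563} \approx -0.33569$)
$u = 6561$ ($u = 9^{4} = 6561$)
$\left(-5330 + r\right) + u = \left(-5330 - \frac{9924}{29563}\right) + 6561 = - \frac{157580714}{29563} + 6561 = \frac{36382129}{29563}$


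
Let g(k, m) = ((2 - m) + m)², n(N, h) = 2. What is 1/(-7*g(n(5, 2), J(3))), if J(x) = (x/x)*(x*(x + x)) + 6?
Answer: -1/28 ≈ -0.035714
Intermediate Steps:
J(x) = 6 + 2*x² (J(x) = 1*(x*(2*x)) + 6 = 1*(2*x²) + 6 = 2*x² + 6 = 6 + 2*x²)
g(k, m) = 4 (g(k, m) = 2² = 4)
1/(-7*g(n(5, 2), J(3))) = 1/(-7*4) = 1/(-28) = -1/28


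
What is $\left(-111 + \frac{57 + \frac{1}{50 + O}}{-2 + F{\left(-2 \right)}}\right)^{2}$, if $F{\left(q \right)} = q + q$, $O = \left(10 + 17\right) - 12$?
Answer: $\frac{552156004}{38025} \approx 14521.0$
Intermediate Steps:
$O = 15$ ($O = 27 - 12 = 15$)
$F{\left(q \right)} = 2 q$
$\left(-111 + \frac{57 + \frac{1}{50 + O}}{-2 + F{\left(-2 \right)}}\right)^{2} = \left(-111 + \frac{57 + \frac{1}{50 + 15}}{-2 + 2 \left(-2\right)}\right)^{2} = \left(-111 + \frac{57 + \frac{1}{65}}{-2 - 4}\right)^{2} = \left(-111 + \frac{57 + \frac{1}{65}}{-6}\right)^{2} = \left(-111 + \frac{3706}{65} \left(- \frac{1}{6}\right)\right)^{2} = \left(-111 - \frac{1853}{195}\right)^{2} = \left(- \frac{23498}{195}\right)^{2} = \frac{552156004}{38025}$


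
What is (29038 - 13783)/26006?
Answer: 15255/26006 ≈ 0.58660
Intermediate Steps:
(29038 - 13783)/26006 = 15255*(1/26006) = 15255/26006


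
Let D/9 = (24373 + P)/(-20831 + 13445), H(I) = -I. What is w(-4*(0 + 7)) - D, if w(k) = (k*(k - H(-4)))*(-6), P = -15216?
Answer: -13208241/2462 ≈ -5364.8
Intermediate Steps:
w(k) = -6*k*(-4 + k) (w(k) = (k*(k - (-1)*(-4)))*(-6) = (k*(k - 1*4))*(-6) = (k*(k - 4))*(-6) = (k*(-4 + k))*(-6) = -6*k*(-4 + k))
D = -27471/2462 (D = 9*((24373 - 15216)/(-20831 + 13445)) = 9*(9157/(-7386)) = 9*(9157*(-1/7386)) = 9*(-9157/7386) = -27471/2462 ≈ -11.158)
w(-4*(0 + 7)) - D = 6*(-4*(0 + 7))*(4 - (-4)*(0 + 7)) - 1*(-27471/2462) = 6*(-4*7)*(4 - (-4)*7) + 27471/2462 = 6*(-28)*(4 - 1*(-28)) + 27471/2462 = 6*(-28)*(4 + 28) + 27471/2462 = 6*(-28)*32 + 27471/2462 = -5376 + 27471/2462 = -13208241/2462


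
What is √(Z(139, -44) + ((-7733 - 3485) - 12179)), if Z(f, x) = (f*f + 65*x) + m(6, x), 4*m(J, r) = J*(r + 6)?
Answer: 3*I*√777 ≈ 83.624*I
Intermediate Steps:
m(J, r) = J*(6 + r)/4 (m(J, r) = (J*(r + 6))/4 = (J*(6 + r))/4 = J*(6 + r)/4)
Z(f, x) = 9 + f² + 133*x/2 (Z(f, x) = (f*f + 65*x) + (¼)*6*(6 + x) = (f² + 65*x) + (9 + 3*x/2) = 9 + f² + 133*x/2)
√(Z(139, -44) + ((-7733 - 3485) - 12179)) = √((9 + 139² + (133/2)*(-44)) + ((-7733 - 3485) - 12179)) = √((9 + 19321 - 2926) + (-11218 - 12179)) = √(16404 - 23397) = √(-6993) = 3*I*√777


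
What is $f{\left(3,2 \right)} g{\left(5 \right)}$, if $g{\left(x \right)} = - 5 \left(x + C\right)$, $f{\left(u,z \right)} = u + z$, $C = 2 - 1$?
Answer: $-150$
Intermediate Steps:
$C = 1$
$g{\left(x \right)} = -5 - 5 x$ ($g{\left(x \right)} = - 5 \left(x + 1\right) = - 5 \left(1 + x\right) = -5 - 5 x$)
$f{\left(3,2 \right)} g{\left(5 \right)} = \left(3 + 2\right) \left(-5 - 25\right) = 5 \left(-5 - 25\right) = 5 \left(-30\right) = -150$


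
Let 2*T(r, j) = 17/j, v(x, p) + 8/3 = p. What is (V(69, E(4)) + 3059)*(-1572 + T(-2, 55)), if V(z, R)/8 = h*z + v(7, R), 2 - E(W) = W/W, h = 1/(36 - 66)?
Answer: -7851352327/1650 ≈ -4.7584e+6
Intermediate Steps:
h = -1/30 (h = 1/(-30) = -1/30 ≈ -0.033333)
v(x, p) = -8/3 + p
E(W) = 1 (E(W) = 2 - W/W = 2 - 1*1 = 2 - 1 = 1)
T(r, j) = 17/(2*j) (T(r, j) = (17/j)/2 = 17/(2*j))
V(z, R) = -64/3 + 8*R - 4*z/15 (V(z, R) = 8*(-z/30 + (-8/3 + R)) = 8*(-8/3 + R - z/30) = -64/3 + 8*R - 4*z/15)
(V(69, E(4)) + 3059)*(-1572 + T(-2, 55)) = ((-64/3 + 8*1 - 4/15*69) + 3059)*(-1572 + (17/2)/55) = ((-64/3 + 8 - 92/5) + 3059)*(-1572 + (17/2)*(1/55)) = (-476/15 + 3059)*(-1572 + 17/110) = (45409/15)*(-172903/110) = -7851352327/1650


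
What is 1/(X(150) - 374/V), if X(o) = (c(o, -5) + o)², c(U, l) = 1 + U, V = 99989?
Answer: 99989/9059103015 ≈ 1.1037e-5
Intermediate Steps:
X(o) = (1 + 2*o)² (X(o) = ((1 + o) + o)² = (1 + 2*o)²)
1/(X(150) - 374/V) = 1/((1 + 2*150)² - 374/99989) = 1/((1 + 300)² - 374*1/99989) = 1/(301² - 374/99989) = 1/(90601 - 374/99989) = 1/(9059103015/99989) = 99989/9059103015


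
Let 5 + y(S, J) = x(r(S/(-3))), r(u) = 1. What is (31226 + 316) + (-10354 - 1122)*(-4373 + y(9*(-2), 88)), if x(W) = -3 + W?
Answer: 50296422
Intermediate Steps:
y(S, J) = -7 (y(S, J) = -5 + (-3 + 1) = -5 - 2 = -7)
(31226 + 316) + (-10354 - 1122)*(-4373 + y(9*(-2), 88)) = (31226 + 316) + (-10354 - 1122)*(-4373 - 7) = 31542 - 11476*(-4380) = 31542 + 50264880 = 50296422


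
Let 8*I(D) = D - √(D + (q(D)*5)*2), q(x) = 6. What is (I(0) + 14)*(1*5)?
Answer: 70 - 5*√15/4 ≈ 65.159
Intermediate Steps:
I(D) = -√(60 + D)/8 + D/8 (I(D) = (D - √(D + (6*5)*2))/8 = (D - √(D + 30*2))/8 = (D - √(D + 60))/8 = (D - √(60 + D))/8 = -√(60 + D)/8 + D/8)
(I(0) + 14)*(1*5) = ((-√(60 + 0)/8 + (⅛)*0) + 14)*(1*5) = ((-√15/4 + 0) + 14)*5 = (-√15/4 + 14)*5 = (14 - √15/4)*5 = 70 - 5*√15/4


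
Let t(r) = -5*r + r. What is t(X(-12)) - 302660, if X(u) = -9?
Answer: -302624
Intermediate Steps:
t(r) = -4*r
t(X(-12)) - 302660 = -4*(-9) - 302660 = 36 - 302660 = -302624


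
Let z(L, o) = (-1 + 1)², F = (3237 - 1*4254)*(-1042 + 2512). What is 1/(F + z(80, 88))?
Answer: -1/1494990 ≈ -6.6890e-7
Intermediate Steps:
F = -1494990 (F = (3237 - 4254)*1470 = -1017*1470 = -1494990)
z(L, o) = 0 (z(L, o) = 0² = 0)
1/(F + z(80, 88)) = 1/(-1494990 + 0) = 1/(-1494990) = -1/1494990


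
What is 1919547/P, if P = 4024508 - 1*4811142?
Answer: -1919547/786634 ≈ -2.4402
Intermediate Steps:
P = -786634 (P = 4024508 - 4811142 = -786634)
1919547/P = 1919547/(-786634) = 1919547*(-1/786634) = -1919547/786634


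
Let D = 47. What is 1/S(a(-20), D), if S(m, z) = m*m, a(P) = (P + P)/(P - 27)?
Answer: 2209/1600 ≈ 1.3806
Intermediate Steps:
a(P) = 2*P/(-27 + P) (a(P) = (2*P)/(-27 + P) = 2*P/(-27 + P))
S(m, z) = m²
1/S(a(-20), D) = 1/((2*(-20)/(-27 - 20))²) = 1/((2*(-20)/(-47))²) = 1/((2*(-20)*(-1/47))²) = 1/((40/47)²) = 1/(1600/2209) = 2209/1600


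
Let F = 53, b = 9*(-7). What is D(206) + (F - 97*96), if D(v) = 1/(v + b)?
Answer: -1324036/143 ≈ -9259.0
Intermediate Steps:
b = -63
D(v) = 1/(-63 + v) (D(v) = 1/(v - 63) = 1/(-63 + v))
D(206) + (F - 97*96) = 1/(-63 + 206) + (53 - 97*96) = 1/143 + (53 - 9312) = 1/143 - 9259 = -1324036/143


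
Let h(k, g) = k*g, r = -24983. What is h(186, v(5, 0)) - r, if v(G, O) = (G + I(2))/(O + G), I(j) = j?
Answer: 126217/5 ≈ 25243.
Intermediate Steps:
v(G, O) = (2 + G)/(G + O) (v(G, O) = (G + 2)/(O + G) = (2 + G)/(G + O))
h(k, g) = g*k
h(186, v(5, 0)) - r = ((2 + 5)/(5 + 0))*186 - 1*(-24983) = (7/5)*186 + 24983 = 1302/5 + 24983 = 126217/5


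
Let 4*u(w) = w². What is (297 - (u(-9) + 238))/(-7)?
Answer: -155/28 ≈ -5.5357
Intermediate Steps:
u(w) = w²/4
(297 - (u(-9) + 238))/(-7) = (297 - ((¼)*(-9)² + 238))/(-7) = (297 - ((¼)*81 + 238))*(-⅐) = (297 - (81/4 + 238))*(-⅐) = (297 - 1*1033/4)*(-⅐) = (297 - 1033/4)*(-⅐) = (155/4)*(-⅐) = -155/28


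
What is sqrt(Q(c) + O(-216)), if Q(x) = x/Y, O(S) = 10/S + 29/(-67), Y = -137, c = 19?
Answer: I*sqrt(16865393631)/165222 ≈ 0.78601*I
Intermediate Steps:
O(S) = -29/67 + 10/S (O(S) = 10/S + 29*(-1/67) = 10/S - 29/67 = -29/67 + 10/S)
Q(x) = -x/137 (Q(x) = x/(-137) = x*(-1/137) = -x/137)
sqrt(Q(c) + O(-216)) = sqrt(-1/137*19 + (-29/67 + 10/(-216))) = sqrt(-19/137 + (-29/67 + 10*(-1/216))) = sqrt(-19/137 + (-29/67 - 5/108)) = sqrt(-19/137 - 3467/7236) = sqrt(-612463/991332) = I*sqrt(16865393631)/165222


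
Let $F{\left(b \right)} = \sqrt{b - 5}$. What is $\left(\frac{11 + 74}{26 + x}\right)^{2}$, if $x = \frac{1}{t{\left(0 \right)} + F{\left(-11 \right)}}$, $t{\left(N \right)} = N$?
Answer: $\frac{1250214000}{117007489} + \frac{24044800 i}{117007489} \approx 10.685 + 0.2055 i$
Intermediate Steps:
$F{\left(b \right)} = \sqrt{-5 + b}$
$x = - \frac{i}{4}$ ($x = \frac{1}{0 + \sqrt{-5 - 11}} = \frac{1}{0 + \sqrt{-16}} = \frac{1}{0 + 4 i} = \frac{1}{4 i} = - \frac{i}{4} \approx - 0.25 i$)
$\left(\frac{11 + 74}{26 + x}\right)^{2} = \left(\frac{11 + 74}{26 - \frac{i}{4}}\right)^{2} = \left(85 \frac{16 \left(26 + \frac{i}{4}\right)}{10817}\right)^{2} = \left(\frac{1360 \left(26 + \frac{i}{4}\right)}{10817}\right)^{2} = \frac{1849600 \left(26 + \frac{i}{4}\right)^{2}}{117007489}$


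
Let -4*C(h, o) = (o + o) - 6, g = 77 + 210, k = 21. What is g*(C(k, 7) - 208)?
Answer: -60270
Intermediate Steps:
g = 287
C(h, o) = 3/2 - o/2 (C(h, o) = -((o + o) - 6)/4 = -(2*o - 6)/4 = -(-6 + 2*o)/4 = 3/2 - o/2)
g*(C(k, 7) - 208) = 287*((3/2 - ½*7) - 208) = 287*((3/2 - 7/2) - 208) = 287*(-2 - 208) = 287*(-210) = -60270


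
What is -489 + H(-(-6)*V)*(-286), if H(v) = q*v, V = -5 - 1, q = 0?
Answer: -489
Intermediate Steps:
V = -6
H(v) = 0 (H(v) = 0*v = 0)
-489 + H(-(-6)*V)*(-286) = -489 + 0*(-286) = -489 + 0 = -489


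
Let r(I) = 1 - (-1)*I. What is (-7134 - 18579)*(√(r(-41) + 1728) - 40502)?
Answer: 1041427926 - 51426*√422 ≈ 1.0404e+9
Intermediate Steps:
r(I) = 1 + I
(-7134 - 18579)*(√(r(-41) + 1728) - 40502) = (-7134 - 18579)*(√((1 - 41) + 1728) - 40502) = -25713*(√(-40 + 1728) - 40502) = -25713*(√1688 - 40502) = -25713*(2*√422 - 40502) = -25713*(-40502 + 2*√422) = 1041427926 - 51426*√422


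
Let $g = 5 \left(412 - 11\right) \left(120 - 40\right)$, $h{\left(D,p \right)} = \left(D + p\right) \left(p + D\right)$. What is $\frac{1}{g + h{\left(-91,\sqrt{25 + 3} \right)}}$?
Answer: $\frac{168709}{28461799209} + \frac{364 \sqrt{7}}{28461799209} \approx 5.9614 \cdot 10^{-6}$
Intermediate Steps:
$h{\left(D,p \right)} = \left(D + p\right)^{2}$ ($h{\left(D,p \right)} = \left(D + p\right) \left(D + p\right) = \left(D + p\right)^{2}$)
$g = 160400$ ($g = 5 \cdot 401 \cdot 80 = 5 \cdot 32080 = 160400$)
$\frac{1}{g + h{\left(-91,\sqrt{25 + 3} \right)}} = \frac{1}{160400 + \left(-91 + \sqrt{25 + 3}\right)^{2}} = \frac{1}{160400 + \left(-91 + \sqrt{28}\right)^{2}} = \frac{1}{160400 + \left(-91 + 2 \sqrt{7}\right)^{2}}$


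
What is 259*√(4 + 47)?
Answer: 259*√51 ≈ 1849.6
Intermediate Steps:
259*√(4 + 47) = 259*√51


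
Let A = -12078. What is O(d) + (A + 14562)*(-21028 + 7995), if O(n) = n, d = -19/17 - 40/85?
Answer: -550357551/17 ≈ -3.2374e+7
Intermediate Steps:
d = -27/17 (d = -19*1/17 - 40*1/85 = -19/17 - 8/17 = -27/17 ≈ -1.5882)
O(d) + (A + 14562)*(-21028 + 7995) = -27/17 + (-12078 + 14562)*(-21028 + 7995) = -27/17 + 2484*(-13033) = -27/17 - 32373972 = -550357551/17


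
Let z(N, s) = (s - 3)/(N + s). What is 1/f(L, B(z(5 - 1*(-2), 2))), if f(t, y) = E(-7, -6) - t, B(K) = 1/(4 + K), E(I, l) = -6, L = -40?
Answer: 1/34 ≈ 0.029412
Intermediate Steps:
z(N, s) = (-3 + s)/(N + s)
f(t, y) = -6 - t
1/f(L, B(z(5 - 1*(-2), 2))) = 1/(-6 - 1*(-40)) = 1/(-6 + 40) = 1/34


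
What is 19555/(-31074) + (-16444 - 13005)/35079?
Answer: -533689357/363348282 ≈ -1.4688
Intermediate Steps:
19555/(-31074) + (-16444 - 13005)/35079 = 19555*(-1/31074) - 29449*1/35079 = -19555/31074 - 29449/35079 = -533689357/363348282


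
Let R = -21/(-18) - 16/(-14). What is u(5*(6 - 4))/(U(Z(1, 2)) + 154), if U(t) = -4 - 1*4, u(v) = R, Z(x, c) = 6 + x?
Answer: 97/6132 ≈ 0.015819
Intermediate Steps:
R = 97/42 (R = -21*(-1/18) - 16*(-1/14) = 7/6 + 8/7 = 97/42 ≈ 2.3095)
u(v) = 97/42
U(t) = -8 (U(t) = -4 - 4 = -8)
u(5*(6 - 4))/(U(Z(1, 2)) + 154) = 97/(42*(-8 + 154)) = (97/42)/146 = (97/42)*(1/146) = 97/6132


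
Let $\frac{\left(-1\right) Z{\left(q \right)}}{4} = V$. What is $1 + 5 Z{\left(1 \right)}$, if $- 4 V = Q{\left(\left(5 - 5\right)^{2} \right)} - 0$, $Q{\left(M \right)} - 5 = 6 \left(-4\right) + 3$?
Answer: $-79$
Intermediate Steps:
$Q{\left(M \right)} = -16$ ($Q{\left(M \right)} = 5 + \left(6 \left(-4\right) + 3\right) = 5 + \left(-24 + 3\right) = 5 - 21 = -16$)
$V = 4$ ($V = - \frac{-16 - 0}{4} = - \frac{-16 + 0}{4} = \left(- \frac{1}{4}\right) \left(-16\right) = 4$)
$Z{\left(q \right)} = -16$ ($Z{\left(q \right)} = \left(-4\right) 4 = -16$)
$1 + 5 Z{\left(1 \right)} = 1 + 5 \left(-16\right) = 1 - 80 = -79$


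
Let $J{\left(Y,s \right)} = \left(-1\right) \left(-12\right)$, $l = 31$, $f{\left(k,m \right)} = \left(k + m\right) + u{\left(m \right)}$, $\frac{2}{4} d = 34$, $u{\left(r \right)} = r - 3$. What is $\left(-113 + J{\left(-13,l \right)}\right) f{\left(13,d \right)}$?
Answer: $-14746$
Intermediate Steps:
$u{\left(r \right)} = -3 + r$
$d = 68$ ($d = 2 \cdot 34 = 68$)
$f{\left(k,m \right)} = -3 + k + 2 m$ ($f{\left(k,m \right)} = \left(k + m\right) + \left(-3 + m\right) = -3 + k + 2 m$)
$J{\left(Y,s \right)} = 12$
$\left(-113 + J{\left(-13,l \right)}\right) f{\left(13,d \right)} = \left(-113 + 12\right) \left(-3 + 13 + 2 \cdot 68\right) = - 101 \left(-3 + 13 + 136\right) = \left(-101\right) 146 = -14746$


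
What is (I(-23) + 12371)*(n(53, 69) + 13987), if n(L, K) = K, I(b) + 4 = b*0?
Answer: 173830552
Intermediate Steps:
I(b) = -4 (I(b) = -4 + b*0 = -4 + 0 = -4)
(I(-23) + 12371)*(n(53, 69) + 13987) = (-4 + 12371)*(69 + 13987) = 12367*14056 = 173830552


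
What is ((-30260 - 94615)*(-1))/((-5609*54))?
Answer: -4625/11218 ≈ -0.41228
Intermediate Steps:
((-30260 - 94615)*(-1))/((-5609*54)) = -124875*(-1)/(-302886) = 124875*(-1/302886) = -4625/11218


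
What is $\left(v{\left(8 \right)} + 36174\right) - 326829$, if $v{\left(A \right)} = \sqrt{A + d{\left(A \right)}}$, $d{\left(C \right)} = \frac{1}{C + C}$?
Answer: $-290655 + \frac{\sqrt{129}}{4} \approx -2.9065 \cdot 10^{5}$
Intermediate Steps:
$d{\left(C \right)} = \frac{1}{2 C}$
$v{\left(A \right)} = \sqrt{A + \frac{1}{2 A}}$
$\left(v{\left(8 \right)} + 36174\right) - 326829 = \left(\frac{\sqrt{\frac{2}{8} + 4 \cdot 8}}{2} + 36174\right) - 326829 = \left(\frac{\sqrt{2 \cdot \frac{1}{8} + 32}}{2} + 36174\right) - 326829 = \left(\frac{\sqrt{\frac{1}{4} + 32}}{2} + 36174\right) - 326829 = \left(\frac{\sqrt{\frac{129}{4}}}{2} + 36174\right) - 326829 = \left(\frac{\frac{1}{2} \sqrt{129}}{2} + 36174\right) - 326829 = \left(\frac{\sqrt{129}}{4} + 36174\right) - 326829 = \left(36174 + \frac{\sqrt{129}}{4}\right) - 326829 = -290655 + \frac{\sqrt{129}}{4}$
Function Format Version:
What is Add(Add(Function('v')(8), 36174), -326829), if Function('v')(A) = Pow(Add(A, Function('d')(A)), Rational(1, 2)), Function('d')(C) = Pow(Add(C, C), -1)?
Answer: Add(-290655, Mul(Rational(1, 4), Pow(129, Rational(1, 2)))) ≈ -2.9065e+5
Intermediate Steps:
Function('d')(C) = Mul(Rational(1, 2), Pow(C, -1)) (Function('d')(C) = Pow(Mul(2, C), -1) = Mul(Rational(1, 2), Pow(C, -1)))
Function('v')(A) = Pow(Add(A, Mul(Rational(1, 2), Pow(A, -1))), Rational(1, 2))
Add(Add(Function('v')(8), 36174), -326829) = Add(Add(Mul(Rational(1, 2), Pow(Add(Mul(2, Pow(8, -1)), Mul(4, 8)), Rational(1, 2))), 36174), -326829) = Add(Add(Mul(Rational(1, 2), Pow(Add(Mul(2, Rational(1, 8)), 32), Rational(1, 2))), 36174), -326829) = Add(Add(Mul(Rational(1, 2), Pow(Add(Rational(1, 4), 32), Rational(1, 2))), 36174), -326829) = Add(Add(Mul(Rational(1, 2), Pow(Rational(129, 4), Rational(1, 2))), 36174), -326829) = Add(Add(Mul(Rational(1, 2), Mul(Rational(1, 2), Pow(129, Rational(1, 2)))), 36174), -326829) = Add(Add(Mul(Rational(1, 4), Pow(129, Rational(1, 2))), 36174), -326829) = Add(Add(36174, Mul(Rational(1, 4), Pow(129, Rational(1, 2)))), -326829) = Add(-290655, Mul(Rational(1, 4), Pow(129, Rational(1, 2))))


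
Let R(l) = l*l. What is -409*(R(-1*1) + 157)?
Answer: -64622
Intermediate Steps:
R(l) = l²
-409*(R(-1*1) + 157) = -409*((-1*1)² + 157) = -409*((-1)² + 157) = -409*(1 + 157) = -409*158 = -64622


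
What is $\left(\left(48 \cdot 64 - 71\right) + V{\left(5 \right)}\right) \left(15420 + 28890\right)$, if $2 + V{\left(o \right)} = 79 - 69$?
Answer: $133328790$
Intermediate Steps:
$V{\left(o \right)} = 8$ ($V{\left(o \right)} = -2 + \left(79 - 69\right) = -2 + 10 = 8$)
$\left(\left(48 \cdot 64 - 71\right) + V{\left(5 \right)}\right) \left(15420 + 28890\right) = \left(\left(48 \cdot 64 - 71\right) + 8\right) \left(15420 + 28890\right) = \left(\left(3072 - 71\right) + 8\right) 44310 = \left(3001 + 8\right) 44310 = 3009 \cdot 44310 = 133328790$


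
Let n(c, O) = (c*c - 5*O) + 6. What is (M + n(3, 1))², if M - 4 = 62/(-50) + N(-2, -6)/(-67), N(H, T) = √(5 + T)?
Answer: 456804504/2805625 - 638*I/1675 ≈ 162.82 - 0.3809*I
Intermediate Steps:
M = 69/25 - I/67 (M = 4 + (62/(-50) + √(5 - 6)/(-67)) = 4 + (62*(-1/50) + √(-1)*(-1/67)) = 4 + (-31/25 + I*(-1/67)) = 4 + (-31/25 - I/67) = 69/25 - I/67 ≈ 2.76 - 0.014925*I)
n(c, O) = 6 + c² - 5*O (n(c, O) = (c² - 5*O) + 6 = 6 + c² - 5*O)
(M + n(3, 1))² = ((69/25 - I/67) + (6 + 3² - 5*1))² = ((69/25 - I/67) + (6 + 9 - 5))² = ((69/25 - I/67) + 10)² = (319/25 - I/67)²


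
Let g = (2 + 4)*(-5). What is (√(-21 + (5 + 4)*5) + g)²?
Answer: 924 - 120*√6 ≈ 630.06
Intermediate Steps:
g = -30 (g = 6*(-5) = -30)
(√(-21 + (5 + 4)*5) + g)² = (√(-21 + (5 + 4)*5) - 30)² = (√(-21 + 9*5) - 30)² = (√(-21 + 45) - 30)² = (√24 - 30)² = (2*√6 - 30)² = (-30 + 2*√6)²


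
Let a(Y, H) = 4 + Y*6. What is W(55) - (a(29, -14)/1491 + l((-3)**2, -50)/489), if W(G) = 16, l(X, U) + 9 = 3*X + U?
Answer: 1291806/81011 ≈ 15.946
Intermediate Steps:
a(Y, H) = 4 + 6*Y
l(X, U) = -9 + U + 3*X (l(X, U) = -9 + (3*X + U) = -9 + (U + 3*X) = -9 + U + 3*X)
W(55) - (a(29, -14)/1491 + l((-3)**2, -50)/489) = 16 - ((4 + 6*29)/1491 + (-9 - 50 + 3*(-3)**2)/489) = 16 - ((4 + 174)*(1/1491) + (-9 - 50 + 3*9)*(1/489)) = 16 - (178*(1/1491) + (-9 - 50 + 27)*(1/489)) = 16 - (178/1491 - 32*1/489) = 16 - (178/1491 - 32/489) = 16 - 1*4370/81011 = 16 - 4370/81011 = 1291806/81011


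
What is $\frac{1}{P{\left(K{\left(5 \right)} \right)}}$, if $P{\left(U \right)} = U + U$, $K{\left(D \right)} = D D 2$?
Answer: $\frac{1}{100} \approx 0.01$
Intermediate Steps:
$K{\left(D \right)} = 2 D^{2}$ ($K{\left(D \right)} = D^{2} \cdot 2 = 2 D^{2}$)
$P{\left(U \right)} = 2 U$
$\frac{1}{P{\left(K{\left(5 \right)} \right)}} = \frac{1}{2 \cdot 2 \cdot 5^{2}} = \frac{1}{2 \cdot 2 \cdot 25} = \frac{1}{2 \cdot 50} = \frac{1}{100}$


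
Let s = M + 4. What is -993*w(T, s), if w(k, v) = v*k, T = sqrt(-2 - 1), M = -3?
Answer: -993*I*sqrt(3) ≈ -1719.9*I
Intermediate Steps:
s = 1 (s = -3 + 4 = 1)
T = I*sqrt(3) (T = sqrt(-3) = I*sqrt(3) ≈ 1.732*I)
w(k, v) = k*v
-993*w(T, s) = -993*I*sqrt(3)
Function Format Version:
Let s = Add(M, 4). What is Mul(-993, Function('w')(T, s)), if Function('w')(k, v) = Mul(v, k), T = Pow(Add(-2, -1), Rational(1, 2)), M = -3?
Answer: Mul(-993, I, Pow(3, Rational(1, 2))) ≈ Mul(-1719.9, I)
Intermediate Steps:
s = 1 (s = Add(-3, 4) = 1)
T = Mul(I, Pow(3, Rational(1, 2))) (T = Pow(-3, Rational(1, 2)) = Mul(I, Pow(3, Rational(1, 2))) ≈ Mul(1.7320, I))
Function('w')(k, v) = Mul(k, v)
Mul(-993, Function('w')(T, s)) = Mul(-993, Mul(Mul(I, Pow(3, Rational(1, 2))), 1)) = Mul(-993, Mul(I, Pow(3, Rational(1, 2)))) = Mul(-993, I, Pow(3, Rational(1, 2)))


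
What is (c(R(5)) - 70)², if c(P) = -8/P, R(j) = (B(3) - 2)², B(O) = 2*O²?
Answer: 5022081/1024 ≈ 4904.4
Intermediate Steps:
R(j) = 256 (R(j) = (2*3² - 2)² = (2*9 - 2)² = (18 - 2)² = 16² = 256)
(c(R(5)) - 70)² = (-8/256 - 70)² = (-8*1/256 - 70)² = (-1/32 - 70)² = (-2241/32)² = 5022081/1024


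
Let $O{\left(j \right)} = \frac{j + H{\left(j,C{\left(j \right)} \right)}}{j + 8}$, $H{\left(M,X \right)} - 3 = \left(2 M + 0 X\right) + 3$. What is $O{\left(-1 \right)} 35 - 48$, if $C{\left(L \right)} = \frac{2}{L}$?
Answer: $-33$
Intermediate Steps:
$H{\left(M,X \right)} = 6 + 2 M$ ($H{\left(M,X \right)} = 3 + \left(\left(2 M + 0 X\right) + 3\right) = 3 + \left(\left(2 M + 0\right) + 3\right) = 3 + \left(2 M + 3\right) = 3 + \left(3 + 2 M\right) = 6 + 2 M$)
$O{\left(j \right)} = \frac{6 + 3 j}{8 + j}$ ($O{\left(j \right)} = \frac{j + \left(6 + 2 j\right)}{j + 8} = \frac{6 + 3 j}{8 + j}$)
$O{\left(-1 \right)} 35 - 48 = \frac{3 \left(2 - 1\right)}{8 - 1} \cdot 35 - 48 = 3 \cdot \frac{1}{7} \cdot 1 \cdot 35 - 48 = \frac{3}{7} \cdot 35 - 48 = 15 - 48 = -33$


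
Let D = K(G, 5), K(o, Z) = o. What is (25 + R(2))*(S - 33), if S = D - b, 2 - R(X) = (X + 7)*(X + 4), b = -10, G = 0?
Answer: 621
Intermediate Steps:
D = 0
R(X) = 2 - (4 + X)*(7 + X) (R(X) = 2 - (X + 7)*(X + 4) = 2 - (7 + X)*(4 + X) = 2 - (4 + X)*(7 + X))
S = 10 (S = 0 - 1*(-10) = 0 + 10 = 10)
(25 + R(2))*(S - 33) = (25 + (-26 - 1*2**2 - 11*2))*(10 - 33) = (25 + (-26 - 1*4 - 22))*(-23) = (25 + (-26 - 4 - 22))*(-23) = (25 - 52)*(-23) = -27*(-23) = 621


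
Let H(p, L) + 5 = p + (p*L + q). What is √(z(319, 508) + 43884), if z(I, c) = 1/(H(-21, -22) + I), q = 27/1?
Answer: √26836119998/782 ≈ 209.49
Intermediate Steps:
q = 27 (q = 27*1 = 27)
H(p, L) = 22 + p + L*p (H(p, L) = -5 + (p + (p*L + 27)) = -5 + (p + (L*p + 27)) = -5 + (p + (27 + L*p)) = -5 + (27 + p + L*p) = 22 + p + L*p)
z(I, c) = 1/(463 + I) (z(I, c) = 1/((22 - 21 - 22*(-21)) + I) = 1/((22 - 21 + 462) + I) = 1/(463 + I))
√(z(319, 508) + 43884) = √(1/(463 + 319) + 43884) = √(1/782 + 43884) = √(34317289/782) = √26836119998/782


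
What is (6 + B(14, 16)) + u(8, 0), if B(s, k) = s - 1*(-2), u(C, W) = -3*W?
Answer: 22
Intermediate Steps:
B(s, k) = 2 + s (B(s, k) = s + 2 = 2 + s)
(6 + B(14, 16)) + u(8, 0) = (6 + (2 + 14)) - 3*0 = (6 + 16) + 0 = 22 + 0 = 22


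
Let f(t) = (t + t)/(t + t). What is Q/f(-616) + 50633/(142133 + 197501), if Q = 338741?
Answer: 115048011427/339634 ≈ 3.3874e+5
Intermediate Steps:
f(t) = 1 (f(t) = (2*t)/((2*t)) = (2*t)*(1/(2*t)) = 1)
Q/f(-616) + 50633/(142133 + 197501) = 338741/1 + 50633/(142133 + 197501) = 338741*1 + 50633/339634 = 338741 + 50633*(1/339634) = 338741 + 50633/339634 = 115048011427/339634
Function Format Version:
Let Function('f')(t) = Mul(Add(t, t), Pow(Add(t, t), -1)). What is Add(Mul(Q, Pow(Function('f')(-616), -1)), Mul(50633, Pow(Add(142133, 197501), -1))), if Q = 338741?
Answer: Rational(115048011427, 339634) ≈ 3.3874e+5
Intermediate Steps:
Function('f')(t) = 1 (Function('f')(t) = Mul(Mul(2, t), Pow(Mul(2, t), -1)) = Mul(Mul(2, t), Mul(Rational(1, 2), Pow(t, -1))) = 1)
Add(Mul(Q, Pow(Function('f')(-616), -1)), Mul(50633, Pow(Add(142133, 197501), -1))) = Add(Mul(338741, Pow(1, -1)), Mul(50633, Pow(Add(142133, 197501), -1))) = Add(Mul(338741, 1), Mul(50633, Pow(339634, -1))) = Add(338741, Mul(50633, Rational(1, 339634))) = Add(338741, Rational(50633, 339634)) = Rational(115048011427, 339634)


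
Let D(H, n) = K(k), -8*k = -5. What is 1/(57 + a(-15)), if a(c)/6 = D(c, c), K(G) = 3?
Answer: 1/75 ≈ 0.013333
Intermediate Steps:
k = 5/8 (k = -⅛*(-5) = 5/8 ≈ 0.62500)
D(H, n) = 3
a(c) = 18 (a(c) = 6*3 = 18)
1/(57 + a(-15)) = 1/(57 + 18) = 1/75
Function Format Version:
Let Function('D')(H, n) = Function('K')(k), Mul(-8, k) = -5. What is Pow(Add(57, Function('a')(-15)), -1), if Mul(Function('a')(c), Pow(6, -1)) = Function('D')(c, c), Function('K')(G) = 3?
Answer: Rational(1, 75) ≈ 0.013333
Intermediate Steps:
k = Rational(5, 8) (k = Mul(Rational(-1, 8), -5) = Rational(5, 8) ≈ 0.62500)
Function('D')(H, n) = 3
Function('a')(c) = 18 (Function('a')(c) = Mul(6, 3) = 18)
Pow(Add(57, Function('a')(-15)), -1) = Pow(Add(57, 18), -1) = Pow(75, -1) = Rational(1, 75)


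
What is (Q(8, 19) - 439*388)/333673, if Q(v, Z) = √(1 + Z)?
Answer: -170332/333673 + 2*√5/333673 ≈ -0.51046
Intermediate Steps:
(Q(8, 19) - 439*388)/333673 = (√(1 + 19) - 439*388)/333673 = (√20 - 170332)*(1/333673) = (2*√5 - 170332)*(1/333673) = (-170332 + 2*√5)*(1/333673) = -170332/333673 + 2*√5/333673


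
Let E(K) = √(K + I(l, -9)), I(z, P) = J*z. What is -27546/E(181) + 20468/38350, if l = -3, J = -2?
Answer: 10234/19175 - 27546*√187/187 ≈ -2013.8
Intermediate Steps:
I(z, P) = -2*z
E(K) = √(6 + K) (E(K) = √(K - 2*(-3)) = √(K + 6) = √(6 + K))
-27546/E(181) + 20468/38350 = -27546/√(6 + 181) + 20468/38350 = -27546*√187/187 + 20468*(1/38350) = -27546*√187/187 + 10234/19175 = 10234/19175 - 27546*√187/187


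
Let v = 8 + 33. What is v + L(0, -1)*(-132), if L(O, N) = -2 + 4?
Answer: -223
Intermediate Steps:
v = 41
L(O, N) = 2
v + L(0, -1)*(-132) = 41 + 2*(-132) = 41 - 264 = -223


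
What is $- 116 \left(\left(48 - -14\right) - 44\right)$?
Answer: $-2088$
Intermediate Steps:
$- 116 \left(\left(48 - -14\right) - 44\right) = - 116 \left(\left(48 + 14\right) - 44\right) = - 116 \left(62 - 44\right) = \left(-116\right) 18 = -2088$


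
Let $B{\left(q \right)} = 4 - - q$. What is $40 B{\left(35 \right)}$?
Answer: $1560$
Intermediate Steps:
$B{\left(q \right)} = 4 + q$
$40 B{\left(35 \right)} = 40 \left(4 + 35\right) = 40 \cdot 39 = 1560$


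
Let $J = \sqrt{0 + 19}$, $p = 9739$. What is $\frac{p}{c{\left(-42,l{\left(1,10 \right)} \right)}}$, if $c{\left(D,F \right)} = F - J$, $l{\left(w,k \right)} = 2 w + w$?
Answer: $\frac{9739}{3 - \sqrt{19}} \approx -7166.8$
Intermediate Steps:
$J = \sqrt{19} \approx 4.3589$
$l{\left(w,k \right)} = 3 w$
$c{\left(D,F \right)} = F - \sqrt{19}$
$\frac{p}{c{\left(-42,l{\left(1,10 \right)} \right)}} = \frac{9739}{3 \cdot 1 - \sqrt{19}} = \frac{9739}{3 - \sqrt{19}}$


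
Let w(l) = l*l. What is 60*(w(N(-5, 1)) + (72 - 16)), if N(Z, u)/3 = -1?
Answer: 3900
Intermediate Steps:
N(Z, u) = -3 (N(Z, u) = 3*(-1) = -3)
w(l) = l²
60*(w(N(-5, 1)) + (72 - 16)) = 60*((-3)² + (72 - 16)) = 60*(9 + 56) = 60*65 = 3900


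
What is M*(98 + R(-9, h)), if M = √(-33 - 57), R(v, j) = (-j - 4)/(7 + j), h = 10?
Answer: 4956*I*√10/17 ≈ 921.9*I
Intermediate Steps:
R(v, j) = (-4 - j)/(7 + j)
M = 3*I*√10 (M = √(-90) = 3*I*√10 ≈ 9.4868*I)
M*(98 + R(-9, h)) = (3*I*√10)*(98 + (-4 - 1*10)/(7 + 10)) = (3*I*√10)*(98 + (-4 - 10)/17) = (3*I*√10)*(98 + (1/17)*(-14)) = (3*I*√10)*(98 - 14/17) = (3*I*√10)*(1652/17) = 4956*I*√10/17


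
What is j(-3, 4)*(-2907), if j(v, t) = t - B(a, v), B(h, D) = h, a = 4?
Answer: 0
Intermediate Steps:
j(v, t) = -4 + t (j(v, t) = t - 1*4 = t - 4 = -4 + t)
j(-3, 4)*(-2907) = (-4 + 4)*(-2907) = 0*(-2907) = 0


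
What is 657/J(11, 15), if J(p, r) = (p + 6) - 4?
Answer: 657/13 ≈ 50.538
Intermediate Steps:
J(p, r) = 2 + p (J(p, r) = (6 + p) - 4 = 2 + p)
657/J(11, 15) = 657/(2 + 11) = 657/13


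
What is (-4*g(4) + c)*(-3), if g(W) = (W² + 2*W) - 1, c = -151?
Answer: 729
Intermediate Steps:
g(W) = -1 + W² + 2*W
(-4*g(4) + c)*(-3) = (-4*(-1 + 4² + 2*4) - 151)*(-3) = (-4*(-1 + 16 + 8) - 151)*(-3) = (-4*23 - 151)*(-3) = (-92 - 151)*(-3) = -243*(-3) = 729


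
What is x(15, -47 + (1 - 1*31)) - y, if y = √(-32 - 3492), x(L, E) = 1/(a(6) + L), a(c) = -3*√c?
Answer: 5/57 + √6/57 - 2*I*√881 ≈ 0.13069 - 59.363*I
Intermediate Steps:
x(L, E) = 1/(L - 3*√6) (x(L, E) = 1/(-3*√6 + L) = 1/(L - 3*√6))
y = 2*I*√881 (y = √(-3524) = 2*I*√881 ≈ 59.363*I)
x(15, -47 + (1 - 1*31)) - y = 1/(15 - 3*√6) - 2*I*√881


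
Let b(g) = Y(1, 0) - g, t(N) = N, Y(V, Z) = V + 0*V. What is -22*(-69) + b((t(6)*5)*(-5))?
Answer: 1669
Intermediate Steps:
Y(V, Z) = V (Y(V, Z) = V + 0 = V)
b(g) = 1 - g
-22*(-69) + b((t(6)*5)*(-5)) = -22*(-69) + (1 - 6*5*(-5)) = 1518 + (1 - 30*(-5)) = 1518 + (1 - 1*(-150)) = 1518 + (1 + 150) = 1518 + 151 = 1669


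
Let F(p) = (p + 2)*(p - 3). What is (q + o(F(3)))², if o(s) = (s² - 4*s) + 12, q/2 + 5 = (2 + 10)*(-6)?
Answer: 20164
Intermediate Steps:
F(p) = (-3 + p)*(2 + p) (F(p) = (2 + p)*(-3 + p) = (-3 + p)*(2 + p))
q = -154 (q = -10 + 2*((2 + 10)*(-6)) = -10 + 2*(12*(-6)) = -10 + 2*(-72) = -10 - 144 = -154)
o(s) = 12 + s² - 4*s
(q + o(F(3)))² = (-154 + (12 + (-6 + 3² - 1*3)² - 4*(-6 + 3² - 1*3)))² = (-154 + (12 + (-6 + 9 - 3)² - 4*(-6 + 9 - 3)))² = (-154 + (12 + 0² - 4*0))² = (-154 + (12 + 0 + 0))² = (-154 + 12)² = (-142)² = 20164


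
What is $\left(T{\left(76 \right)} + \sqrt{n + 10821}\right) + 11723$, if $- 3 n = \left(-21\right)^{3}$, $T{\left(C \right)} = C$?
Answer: $11799 + 2 \sqrt{3477} \approx 11917.0$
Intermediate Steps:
$n = 3087$ ($n = - \frac{\left(-21\right)^{3}}{3} = \left(- \frac{1}{3}\right) \left(-9261\right) = 3087$)
$\left(T{\left(76 \right)} + \sqrt{n + 10821}\right) + 11723 = \left(76 + \sqrt{3087 + 10821}\right) + 11723 = \left(76 + \sqrt{13908}\right) + 11723 = \left(76 + 2 \sqrt{3477}\right) + 11723 = 11799 + 2 \sqrt{3477}$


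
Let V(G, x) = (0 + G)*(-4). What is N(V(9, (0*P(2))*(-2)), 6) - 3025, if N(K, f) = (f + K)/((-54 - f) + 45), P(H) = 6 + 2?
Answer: -3023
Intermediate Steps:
P(H) = 8
V(G, x) = -4*G (V(G, x) = G*(-4) = -4*G)
N(K, f) = (K + f)/(-9 - f)
N(V(9, (0*P(2))*(-2)), 6) - 3025 = (-(-4)*9 - 1*6)/(9 + 6) - 3025 = (-1*(-36) - 6)/15 - 3025 = (36 - 6)/15 - 3025 = (1/15)*30 - 3025 = 2 - 3025 = -3023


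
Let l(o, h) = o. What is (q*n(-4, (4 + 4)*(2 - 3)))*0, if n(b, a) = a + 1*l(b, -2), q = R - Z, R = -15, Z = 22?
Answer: 0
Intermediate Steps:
q = -37 (q = -15 - 1*22 = -15 - 22 = -37)
n(b, a) = a + b (n(b, a) = a + 1*b = a + b)
(q*n(-4, (4 + 4)*(2 - 3)))*0 = -37*((4 + 4)*(2 - 3) - 4)*0 = -37*(8*(-1) - 4)*0 = -37*(-8 - 4)*0 = -37*(-12)*0 = 444*0 = 0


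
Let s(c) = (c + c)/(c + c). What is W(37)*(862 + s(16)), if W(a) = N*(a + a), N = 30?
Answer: 1915860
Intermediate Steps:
W(a) = 60*a (W(a) = 30*(a + a) = 30*(2*a) = 60*a)
s(c) = 1 (s(c) = (2*c)/((2*c)) = (2*c)*(1/(2*c)) = 1)
W(37)*(862 + s(16)) = (60*37)*(862 + 1) = 2220*863 = 1915860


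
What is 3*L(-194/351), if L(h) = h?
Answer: -194/117 ≈ -1.6581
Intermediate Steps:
3*L(-194/351) = 3*(-194/351) = -194/117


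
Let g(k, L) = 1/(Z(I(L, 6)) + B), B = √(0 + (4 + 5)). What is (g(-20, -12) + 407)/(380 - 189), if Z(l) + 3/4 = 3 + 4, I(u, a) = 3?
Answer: 15063/7067 ≈ 2.1315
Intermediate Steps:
Z(l) = 25/4 (Z(l) = -¾ + (3 + 4) = -¾ + 7 = 25/4)
B = 3 (B = √(0 + 9) = √9 = 3)
g(k, L) = 4/37 (g(k, L) = 1/(25/4 + 3) = 1/(37/4) = 4/37)
(g(-20, -12) + 407)/(380 - 189) = (4/37 + 407)/(380 - 189) = (15063/37)/191 = (15063/37)*(1/191) = 15063/7067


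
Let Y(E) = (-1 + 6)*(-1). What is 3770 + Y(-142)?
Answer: 3765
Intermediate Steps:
Y(E) = -5 (Y(E) = 5*(-1) = -5)
3770 + Y(-142) = 3770 - 5 = 3765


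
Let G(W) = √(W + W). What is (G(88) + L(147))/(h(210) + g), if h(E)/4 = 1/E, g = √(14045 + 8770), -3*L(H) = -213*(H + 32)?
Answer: -2668890/251535371 - 840*√11/251535371 + 1719900*√165/251535371 + 5464552275*√15/251535371 ≈ 84.217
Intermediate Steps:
L(H) = 2272 + 71*H (L(H) = -(-71)*(H + 32) = -(-71)*(32 + H) = -(-6816 - 213*H)/3 = 2272 + 71*H)
G(W) = √2*√W (G(W) = √(2*W) = √2*√W)
g = 39*√15 (g = √22815 = 39*√15 ≈ 151.05)
h(E) = 4/E
(G(88) + L(147))/(h(210) + g) = (√2*√88 + (2272 + 71*147))/(4/210 + 39*√15) = (√2*(2*√22) + (2272 + 10437))/(4*(1/210) + 39*√15) = (4*√11 + 12709)/(2/105 + 39*√15) = (12709 + 4*√11)/(2/105 + 39*√15)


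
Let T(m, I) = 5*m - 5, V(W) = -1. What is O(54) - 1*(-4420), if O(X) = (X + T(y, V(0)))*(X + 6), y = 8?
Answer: 9760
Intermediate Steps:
T(m, I) = -5 + 5*m
O(X) = (6 + X)*(35 + X) (O(X) = (X + (-5 + 5*8))*(X + 6) = (X + (-5 + 40))*(6 + X) = (X + 35)*(6 + X) = (35 + X)*(6 + X) = (6 + X)*(35 + X))
O(54) - 1*(-4420) = (210 + 54**2 + 41*54) - 1*(-4420) = (210 + 2916 + 2214) + 4420 = 5340 + 4420 = 9760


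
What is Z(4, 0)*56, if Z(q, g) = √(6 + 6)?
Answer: 112*√3 ≈ 193.99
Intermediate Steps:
Z(q, g) = 2*√3 (Z(q, g) = √12 = 2*√3)
Z(4, 0)*56 = (2*√3)*56 = 112*√3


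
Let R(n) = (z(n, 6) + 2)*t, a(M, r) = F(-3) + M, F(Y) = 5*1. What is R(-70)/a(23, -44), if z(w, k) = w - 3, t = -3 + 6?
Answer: -213/28 ≈ -7.6071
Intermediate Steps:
F(Y) = 5
t = 3
z(w, k) = -3 + w
a(M, r) = 5 + M
R(n) = -3 + 3*n (R(n) = ((-3 + n) + 2)*3 = (-1 + n)*3 = -3 + 3*n)
R(-70)/a(23, -44) = (-3 + 3*(-70))/(5 + 23) = (-3 - 210)/28 = -213*1/28 = -213/28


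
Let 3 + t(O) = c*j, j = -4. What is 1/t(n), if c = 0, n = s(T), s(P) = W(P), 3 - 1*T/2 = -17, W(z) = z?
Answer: -⅓ ≈ -0.33333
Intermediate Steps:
T = 40 (T = 6 - 2*(-17) = 6 + 34 = 40)
s(P) = P
n = 40
t(O) = -3 (t(O) = -3 + 0*(-4) = -3 + 0 = -3)
1/t(n) = 1/(-3) = -⅓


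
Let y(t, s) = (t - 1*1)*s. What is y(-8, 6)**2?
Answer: 2916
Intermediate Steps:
y(t, s) = s*(-1 + t) (y(t, s) = (t - 1)*s = (-1 + t)*s = s*(-1 + t))
y(-8, 6)**2 = (6*(-1 - 8))**2 = (6*(-9))**2 = (-54)**2 = 2916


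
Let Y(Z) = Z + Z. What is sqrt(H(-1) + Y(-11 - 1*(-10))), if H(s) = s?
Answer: I*sqrt(3) ≈ 1.732*I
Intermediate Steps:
Y(Z) = 2*Z
sqrt(H(-1) + Y(-11 - 1*(-10))) = sqrt(-1 + 2*(-11 - 1*(-10))) = sqrt(-1 + 2*(-11 + 10)) = sqrt(-1 + 2*(-1)) = sqrt(-1 - 2) = sqrt(-3) = I*sqrt(3)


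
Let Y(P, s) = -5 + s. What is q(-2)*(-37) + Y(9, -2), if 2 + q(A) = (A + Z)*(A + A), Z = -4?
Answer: -821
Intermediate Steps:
q(A) = -2 + 2*A*(-4 + A) (q(A) = -2 + (A - 4)*(A + A) = -2 + (-4 + A)*(2*A) = -2 + 2*A*(-4 + A))
q(-2)*(-37) + Y(9, -2) = (-2 - 8*(-2) + 2*(-2)²)*(-37) + (-5 - 2) = (-2 + 16 + 2*4)*(-37) - 7 = (-2 + 16 + 8)*(-37) - 7 = 22*(-37) - 7 = -814 - 7 = -821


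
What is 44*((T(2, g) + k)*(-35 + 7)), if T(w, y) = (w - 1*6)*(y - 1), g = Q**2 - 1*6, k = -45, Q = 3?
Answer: 65296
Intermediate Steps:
g = 3 (g = 3**2 - 1*6 = 9 - 6 = 3)
T(w, y) = (-1 + y)*(-6 + w) (T(w, y) = (w - 6)*(-1 + y) = (-6 + w)*(-1 + y) = (-1 + y)*(-6 + w))
44*((T(2, g) + k)*(-35 + 7)) = 44*(((6 - 1*2 - 6*3 + 2*3) - 45)*(-35 + 7)) = 44*(((6 - 2 - 18 + 6) - 45)*(-28)) = 44*((-8 - 45)*(-28)) = 44*(-53*(-28)) = 44*1484 = 65296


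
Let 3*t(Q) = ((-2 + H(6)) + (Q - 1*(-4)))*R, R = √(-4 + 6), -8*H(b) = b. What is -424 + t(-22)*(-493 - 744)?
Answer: -424 + 102671*√2/12 ≈ 11676.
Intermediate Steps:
H(b) = -b/8
R = √2 ≈ 1.4142
t(Q) = √2*(5/4 + Q)/3 (t(Q) = (((-2 - ⅛*6) + (Q - 1*(-4)))*√2)/3 = (((-2 - ¾) + (Q + 4))*√2)/3 = ((-11/4 + (4 + Q))*√2)/3 = ((5/4 + Q)*√2)/3 = (√2*(5/4 + Q))/3 = √2*(5/4 + Q)/3)
-424 + t(-22)*(-493 - 744) = -424 + (√2*(5 + 4*(-22))/12)*(-493 - 744) = -424 + (√2*(5 - 88)/12)*(-1237) = -424 + ((1/12)*√2*(-83))*(-1237) = -424 - 83*√2/12*(-1237) = -424 + 102671*√2/12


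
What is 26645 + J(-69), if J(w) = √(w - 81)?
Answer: 26645 + 5*I*√6 ≈ 26645.0 + 12.247*I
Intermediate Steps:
J(w) = √(-81 + w)
26645 + J(-69) = 26645 + √(-81 - 69) = 26645 + √(-150) = 26645 + 5*I*√6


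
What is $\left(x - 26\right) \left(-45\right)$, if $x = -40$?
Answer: $2970$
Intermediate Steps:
$\left(x - 26\right) \left(-45\right) = \left(-40 - 26\right) \left(-45\right) = \left(-66\right) \left(-45\right) = 2970$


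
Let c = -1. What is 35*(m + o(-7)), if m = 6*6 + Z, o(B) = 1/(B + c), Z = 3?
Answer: 10885/8 ≈ 1360.6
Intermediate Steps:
o(B) = 1/(-1 + B) (o(B) = 1/(B - 1) = 1/(-1 + B))
m = 39 (m = 6*6 + 3 = 36 + 3 = 39)
35*(m + o(-7)) = 35*(39 + 1/(-1 - 7)) = 35*(39 + 1/(-8)) = 35*(39 - ⅛) = 35*(311/8) = 10885/8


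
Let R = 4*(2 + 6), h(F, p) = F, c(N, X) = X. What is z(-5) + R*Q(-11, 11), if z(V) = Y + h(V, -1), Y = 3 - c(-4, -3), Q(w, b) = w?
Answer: -351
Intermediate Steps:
R = 32 (R = 4*8 = 32)
Y = 6 (Y = 3 - 1*(-3) = 3 + 3 = 6)
z(V) = 6 + V
z(-5) + R*Q(-11, 11) = (6 - 5) + 32*(-11) = 1 - 352 = -351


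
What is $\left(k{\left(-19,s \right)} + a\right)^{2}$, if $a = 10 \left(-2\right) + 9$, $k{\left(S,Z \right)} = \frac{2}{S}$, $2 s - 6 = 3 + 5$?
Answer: $\frac{44521}{361} \approx 123.33$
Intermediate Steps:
$s = 7$ ($s = 3 + \frac{3 + 5}{2} = 3 + \frac{1}{2} \cdot 8 = 3 + 4 = 7$)
$a = -11$ ($a = -20 + 9 = -11$)
$\left(k{\left(-19,s \right)} + a\right)^{2} = \left(\frac{2}{-19} - 11\right)^{2} = \left(2 \left(- \frac{1}{19}\right) - 11\right)^{2} = \left(- \frac{2}{19} - 11\right)^{2} = \left(- \frac{211}{19}\right)^{2} = \frac{44521}{361}$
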